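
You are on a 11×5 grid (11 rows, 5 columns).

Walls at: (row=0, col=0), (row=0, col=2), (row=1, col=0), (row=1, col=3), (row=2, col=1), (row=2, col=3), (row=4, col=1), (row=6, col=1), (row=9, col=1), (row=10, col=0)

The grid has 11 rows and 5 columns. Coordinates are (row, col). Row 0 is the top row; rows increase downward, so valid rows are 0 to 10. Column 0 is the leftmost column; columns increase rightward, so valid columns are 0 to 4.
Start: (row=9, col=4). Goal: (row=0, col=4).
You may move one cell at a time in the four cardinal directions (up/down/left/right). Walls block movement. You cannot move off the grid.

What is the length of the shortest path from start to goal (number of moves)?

BFS from (row=9, col=4) until reaching (row=0, col=4):
  Distance 0: (row=9, col=4)
  Distance 1: (row=8, col=4), (row=9, col=3), (row=10, col=4)
  Distance 2: (row=7, col=4), (row=8, col=3), (row=9, col=2), (row=10, col=3)
  Distance 3: (row=6, col=4), (row=7, col=3), (row=8, col=2), (row=10, col=2)
  Distance 4: (row=5, col=4), (row=6, col=3), (row=7, col=2), (row=8, col=1), (row=10, col=1)
  Distance 5: (row=4, col=4), (row=5, col=3), (row=6, col=2), (row=7, col=1), (row=8, col=0)
  Distance 6: (row=3, col=4), (row=4, col=3), (row=5, col=2), (row=7, col=0), (row=9, col=0)
  Distance 7: (row=2, col=4), (row=3, col=3), (row=4, col=2), (row=5, col=1), (row=6, col=0)
  Distance 8: (row=1, col=4), (row=3, col=2), (row=5, col=0)
  Distance 9: (row=0, col=4), (row=2, col=2), (row=3, col=1), (row=4, col=0)  <- goal reached here
One shortest path (9 moves): (row=9, col=4) -> (row=8, col=4) -> (row=7, col=4) -> (row=6, col=4) -> (row=5, col=4) -> (row=4, col=4) -> (row=3, col=4) -> (row=2, col=4) -> (row=1, col=4) -> (row=0, col=4)

Answer: Shortest path length: 9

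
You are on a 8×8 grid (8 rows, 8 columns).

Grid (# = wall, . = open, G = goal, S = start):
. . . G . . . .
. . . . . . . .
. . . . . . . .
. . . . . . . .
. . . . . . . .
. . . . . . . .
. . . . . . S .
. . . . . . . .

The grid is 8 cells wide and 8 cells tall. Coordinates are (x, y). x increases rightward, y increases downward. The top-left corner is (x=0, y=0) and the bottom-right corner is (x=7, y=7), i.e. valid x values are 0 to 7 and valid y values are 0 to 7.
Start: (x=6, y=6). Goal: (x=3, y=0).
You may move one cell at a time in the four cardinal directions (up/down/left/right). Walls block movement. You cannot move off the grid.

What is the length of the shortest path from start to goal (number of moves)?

BFS from (x=6, y=6) until reaching (x=3, y=0):
  Distance 0: (x=6, y=6)
  Distance 1: (x=6, y=5), (x=5, y=6), (x=7, y=6), (x=6, y=7)
  Distance 2: (x=6, y=4), (x=5, y=5), (x=7, y=5), (x=4, y=6), (x=5, y=7), (x=7, y=7)
  Distance 3: (x=6, y=3), (x=5, y=4), (x=7, y=4), (x=4, y=5), (x=3, y=6), (x=4, y=7)
  Distance 4: (x=6, y=2), (x=5, y=3), (x=7, y=3), (x=4, y=4), (x=3, y=5), (x=2, y=6), (x=3, y=7)
  Distance 5: (x=6, y=1), (x=5, y=2), (x=7, y=2), (x=4, y=3), (x=3, y=4), (x=2, y=5), (x=1, y=6), (x=2, y=7)
  Distance 6: (x=6, y=0), (x=5, y=1), (x=7, y=1), (x=4, y=2), (x=3, y=3), (x=2, y=4), (x=1, y=5), (x=0, y=6), (x=1, y=7)
  Distance 7: (x=5, y=0), (x=7, y=0), (x=4, y=1), (x=3, y=2), (x=2, y=3), (x=1, y=4), (x=0, y=5), (x=0, y=7)
  Distance 8: (x=4, y=0), (x=3, y=1), (x=2, y=2), (x=1, y=3), (x=0, y=4)
  Distance 9: (x=3, y=0), (x=2, y=1), (x=1, y=2), (x=0, y=3)  <- goal reached here
One shortest path (9 moves): (x=6, y=6) -> (x=5, y=6) -> (x=4, y=6) -> (x=3, y=6) -> (x=3, y=5) -> (x=3, y=4) -> (x=3, y=3) -> (x=3, y=2) -> (x=3, y=1) -> (x=3, y=0)

Answer: Shortest path length: 9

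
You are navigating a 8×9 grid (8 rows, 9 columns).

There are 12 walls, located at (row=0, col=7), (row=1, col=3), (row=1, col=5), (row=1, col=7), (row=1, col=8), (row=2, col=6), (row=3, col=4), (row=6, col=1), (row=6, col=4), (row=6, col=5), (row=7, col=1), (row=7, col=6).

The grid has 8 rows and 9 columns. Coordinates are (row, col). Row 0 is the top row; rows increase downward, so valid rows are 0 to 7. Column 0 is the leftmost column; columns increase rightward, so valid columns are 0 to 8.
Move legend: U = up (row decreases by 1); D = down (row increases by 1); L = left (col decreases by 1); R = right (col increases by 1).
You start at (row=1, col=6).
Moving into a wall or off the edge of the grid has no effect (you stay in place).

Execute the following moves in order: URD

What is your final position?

Answer: Final position: (row=1, col=6)

Derivation:
Start: (row=1, col=6)
  U (up): (row=1, col=6) -> (row=0, col=6)
  R (right): blocked, stay at (row=0, col=6)
  D (down): (row=0, col=6) -> (row=1, col=6)
Final: (row=1, col=6)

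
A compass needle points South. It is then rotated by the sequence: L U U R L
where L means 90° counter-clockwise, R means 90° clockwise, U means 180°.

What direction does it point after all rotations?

Answer: Final heading: East

Derivation:
Start: South
  L (left (90° counter-clockwise)) -> East
  U (U-turn (180°)) -> West
  U (U-turn (180°)) -> East
  R (right (90° clockwise)) -> South
  L (left (90° counter-clockwise)) -> East
Final: East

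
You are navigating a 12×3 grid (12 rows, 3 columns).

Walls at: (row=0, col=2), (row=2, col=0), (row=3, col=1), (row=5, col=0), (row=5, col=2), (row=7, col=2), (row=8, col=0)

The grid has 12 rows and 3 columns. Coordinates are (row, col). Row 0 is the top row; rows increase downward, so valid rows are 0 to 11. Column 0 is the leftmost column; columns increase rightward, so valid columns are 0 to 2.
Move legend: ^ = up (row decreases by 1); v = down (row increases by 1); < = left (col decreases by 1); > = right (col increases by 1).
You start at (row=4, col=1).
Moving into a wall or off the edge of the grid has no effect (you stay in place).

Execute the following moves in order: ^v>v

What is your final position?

Start: (row=4, col=1)
  ^ (up): blocked, stay at (row=4, col=1)
  v (down): (row=4, col=1) -> (row=5, col=1)
  > (right): blocked, stay at (row=5, col=1)
  v (down): (row=5, col=1) -> (row=6, col=1)
Final: (row=6, col=1)

Answer: Final position: (row=6, col=1)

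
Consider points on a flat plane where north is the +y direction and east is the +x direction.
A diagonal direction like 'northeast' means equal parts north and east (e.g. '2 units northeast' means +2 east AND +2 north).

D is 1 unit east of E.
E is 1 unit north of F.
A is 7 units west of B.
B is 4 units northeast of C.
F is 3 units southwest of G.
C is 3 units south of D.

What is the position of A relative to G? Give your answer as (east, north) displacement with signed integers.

Answer: A is at (east=-5, north=-1) relative to G.

Derivation:
Place G at the origin (east=0, north=0).
  F is 3 units southwest of G: delta (east=-3, north=-3); F at (east=-3, north=-3).
  E is 1 unit north of F: delta (east=+0, north=+1); E at (east=-3, north=-2).
  D is 1 unit east of E: delta (east=+1, north=+0); D at (east=-2, north=-2).
  C is 3 units south of D: delta (east=+0, north=-3); C at (east=-2, north=-5).
  B is 4 units northeast of C: delta (east=+4, north=+4); B at (east=2, north=-1).
  A is 7 units west of B: delta (east=-7, north=+0); A at (east=-5, north=-1).
Therefore A relative to G: (east=-5, north=-1).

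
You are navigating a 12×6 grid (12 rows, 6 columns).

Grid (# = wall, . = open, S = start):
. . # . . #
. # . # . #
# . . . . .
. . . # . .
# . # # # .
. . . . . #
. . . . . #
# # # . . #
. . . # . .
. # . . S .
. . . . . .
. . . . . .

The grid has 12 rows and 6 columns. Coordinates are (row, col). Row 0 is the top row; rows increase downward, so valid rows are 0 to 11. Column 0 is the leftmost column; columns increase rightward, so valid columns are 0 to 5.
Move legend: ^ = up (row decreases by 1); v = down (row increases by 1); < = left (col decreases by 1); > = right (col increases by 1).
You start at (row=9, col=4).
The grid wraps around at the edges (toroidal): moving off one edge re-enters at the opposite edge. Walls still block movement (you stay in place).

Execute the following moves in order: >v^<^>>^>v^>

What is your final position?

Answer: Final position: (row=8, col=2)

Derivation:
Start: (row=9, col=4)
  > (right): (row=9, col=4) -> (row=9, col=5)
  v (down): (row=9, col=5) -> (row=10, col=5)
  ^ (up): (row=10, col=5) -> (row=9, col=5)
  < (left): (row=9, col=5) -> (row=9, col=4)
  ^ (up): (row=9, col=4) -> (row=8, col=4)
  > (right): (row=8, col=4) -> (row=8, col=5)
  > (right): (row=8, col=5) -> (row=8, col=0)
  ^ (up): blocked, stay at (row=8, col=0)
  > (right): (row=8, col=0) -> (row=8, col=1)
  v (down): blocked, stay at (row=8, col=1)
  ^ (up): blocked, stay at (row=8, col=1)
  > (right): (row=8, col=1) -> (row=8, col=2)
Final: (row=8, col=2)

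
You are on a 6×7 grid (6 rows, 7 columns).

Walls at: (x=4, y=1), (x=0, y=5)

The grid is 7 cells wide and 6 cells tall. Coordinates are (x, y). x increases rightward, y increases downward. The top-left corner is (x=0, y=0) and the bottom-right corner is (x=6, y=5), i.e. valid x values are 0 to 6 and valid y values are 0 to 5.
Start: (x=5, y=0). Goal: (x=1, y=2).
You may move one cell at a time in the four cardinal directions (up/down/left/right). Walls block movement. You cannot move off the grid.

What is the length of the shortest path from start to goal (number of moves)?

Answer: Shortest path length: 6

Derivation:
BFS from (x=5, y=0) until reaching (x=1, y=2):
  Distance 0: (x=5, y=0)
  Distance 1: (x=4, y=0), (x=6, y=0), (x=5, y=1)
  Distance 2: (x=3, y=0), (x=6, y=1), (x=5, y=2)
  Distance 3: (x=2, y=0), (x=3, y=1), (x=4, y=2), (x=6, y=2), (x=5, y=3)
  Distance 4: (x=1, y=0), (x=2, y=1), (x=3, y=2), (x=4, y=3), (x=6, y=3), (x=5, y=4)
  Distance 5: (x=0, y=0), (x=1, y=1), (x=2, y=2), (x=3, y=3), (x=4, y=4), (x=6, y=4), (x=5, y=5)
  Distance 6: (x=0, y=1), (x=1, y=2), (x=2, y=3), (x=3, y=4), (x=4, y=5), (x=6, y=5)  <- goal reached here
One shortest path (6 moves): (x=5, y=0) -> (x=4, y=0) -> (x=3, y=0) -> (x=2, y=0) -> (x=1, y=0) -> (x=1, y=1) -> (x=1, y=2)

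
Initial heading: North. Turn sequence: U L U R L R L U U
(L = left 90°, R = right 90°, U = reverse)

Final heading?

Answer: Final heading: West

Derivation:
Start: North
  U (U-turn (180°)) -> South
  L (left (90° counter-clockwise)) -> East
  U (U-turn (180°)) -> West
  R (right (90° clockwise)) -> North
  L (left (90° counter-clockwise)) -> West
  R (right (90° clockwise)) -> North
  L (left (90° counter-clockwise)) -> West
  U (U-turn (180°)) -> East
  U (U-turn (180°)) -> West
Final: West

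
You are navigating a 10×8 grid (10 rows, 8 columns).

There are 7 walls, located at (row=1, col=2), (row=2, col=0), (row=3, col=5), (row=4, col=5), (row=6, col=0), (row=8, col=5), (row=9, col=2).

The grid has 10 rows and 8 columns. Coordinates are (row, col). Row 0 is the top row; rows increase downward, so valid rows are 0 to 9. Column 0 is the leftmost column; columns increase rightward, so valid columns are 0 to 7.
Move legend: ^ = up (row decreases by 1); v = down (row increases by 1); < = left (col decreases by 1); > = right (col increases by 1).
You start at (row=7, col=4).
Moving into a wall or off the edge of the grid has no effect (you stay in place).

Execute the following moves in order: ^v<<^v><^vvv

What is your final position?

Start: (row=7, col=4)
  ^ (up): (row=7, col=4) -> (row=6, col=4)
  v (down): (row=6, col=4) -> (row=7, col=4)
  < (left): (row=7, col=4) -> (row=7, col=3)
  < (left): (row=7, col=3) -> (row=7, col=2)
  ^ (up): (row=7, col=2) -> (row=6, col=2)
  v (down): (row=6, col=2) -> (row=7, col=2)
  > (right): (row=7, col=2) -> (row=7, col=3)
  < (left): (row=7, col=3) -> (row=7, col=2)
  ^ (up): (row=7, col=2) -> (row=6, col=2)
  v (down): (row=6, col=2) -> (row=7, col=2)
  v (down): (row=7, col=2) -> (row=8, col=2)
  v (down): blocked, stay at (row=8, col=2)
Final: (row=8, col=2)

Answer: Final position: (row=8, col=2)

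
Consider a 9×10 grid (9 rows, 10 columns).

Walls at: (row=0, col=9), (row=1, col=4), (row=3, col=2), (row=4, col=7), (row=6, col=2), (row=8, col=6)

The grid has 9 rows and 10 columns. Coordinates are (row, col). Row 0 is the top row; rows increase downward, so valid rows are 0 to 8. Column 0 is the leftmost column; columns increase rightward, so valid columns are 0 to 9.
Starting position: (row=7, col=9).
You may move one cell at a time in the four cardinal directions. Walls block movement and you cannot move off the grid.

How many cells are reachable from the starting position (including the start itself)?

BFS flood-fill from (row=7, col=9):
  Distance 0: (row=7, col=9)
  Distance 1: (row=6, col=9), (row=7, col=8), (row=8, col=9)
  Distance 2: (row=5, col=9), (row=6, col=8), (row=7, col=7), (row=8, col=8)
  Distance 3: (row=4, col=9), (row=5, col=8), (row=6, col=7), (row=7, col=6), (row=8, col=7)
  Distance 4: (row=3, col=9), (row=4, col=8), (row=5, col=7), (row=6, col=6), (row=7, col=5)
  Distance 5: (row=2, col=9), (row=3, col=8), (row=5, col=6), (row=6, col=5), (row=7, col=4), (row=8, col=5)
  Distance 6: (row=1, col=9), (row=2, col=8), (row=3, col=7), (row=4, col=6), (row=5, col=5), (row=6, col=4), (row=7, col=3), (row=8, col=4)
  Distance 7: (row=1, col=8), (row=2, col=7), (row=3, col=6), (row=4, col=5), (row=5, col=4), (row=6, col=3), (row=7, col=2), (row=8, col=3)
  Distance 8: (row=0, col=8), (row=1, col=7), (row=2, col=6), (row=3, col=5), (row=4, col=4), (row=5, col=3), (row=7, col=1), (row=8, col=2)
  Distance 9: (row=0, col=7), (row=1, col=6), (row=2, col=5), (row=3, col=4), (row=4, col=3), (row=5, col=2), (row=6, col=1), (row=7, col=0), (row=8, col=1)
  Distance 10: (row=0, col=6), (row=1, col=5), (row=2, col=4), (row=3, col=3), (row=4, col=2), (row=5, col=1), (row=6, col=0), (row=8, col=0)
  Distance 11: (row=0, col=5), (row=2, col=3), (row=4, col=1), (row=5, col=0)
  Distance 12: (row=0, col=4), (row=1, col=3), (row=2, col=2), (row=3, col=1), (row=4, col=0)
  Distance 13: (row=0, col=3), (row=1, col=2), (row=2, col=1), (row=3, col=0)
  Distance 14: (row=0, col=2), (row=1, col=1), (row=2, col=0)
  Distance 15: (row=0, col=1), (row=1, col=0)
  Distance 16: (row=0, col=0)
Total reachable: 84 (grid has 84 open cells total)

Answer: Reachable cells: 84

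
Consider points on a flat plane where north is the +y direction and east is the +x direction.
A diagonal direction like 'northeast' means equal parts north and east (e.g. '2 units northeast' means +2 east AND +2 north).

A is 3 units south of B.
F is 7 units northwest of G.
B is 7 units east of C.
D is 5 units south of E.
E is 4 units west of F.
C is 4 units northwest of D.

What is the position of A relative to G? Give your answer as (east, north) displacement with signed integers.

Place G at the origin (east=0, north=0).
  F is 7 units northwest of G: delta (east=-7, north=+7); F at (east=-7, north=7).
  E is 4 units west of F: delta (east=-4, north=+0); E at (east=-11, north=7).
  D is 5 units south of E: delta (east=+0, north=-5); D at (east=-11, north=2).
  C is 4 units northwest of D: delta (east=-4, north=+4); C at (east=-15, north=6).
  B is 7 units east of C: delta (east=+7, north=+0); B at (east=-8, north=6).
  A is 3 units south of B: delta (east=+0, north=-3); A at (east=-8, north=3).
Therefore A relative to G: (east=-8, north=3).

Answer: A is at (east=-8, north=3) relative to G.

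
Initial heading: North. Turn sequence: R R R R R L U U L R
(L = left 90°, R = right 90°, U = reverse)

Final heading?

Answer: Final heading: North

Derivation:
Start: North
  R (right (90° clockwise)) -> East
  R (right (90° clockwise)) -> South
  R (right (90° clockwise)) -> West
  R (right (90° clockwise)) -> North
  R (right (90° clockwise)) -> East
  L (left (90° counter-clockwise)) -> North
  U (U-turn (180°)) -> South
  U (U-turn (180°)) -> North
  L (left (90° counter-clockwise)) -> West
  R (right (90° clockwise)) -> North
Final: North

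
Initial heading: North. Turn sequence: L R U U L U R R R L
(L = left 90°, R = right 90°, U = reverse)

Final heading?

Answer: Final heading: West

Derivation:
Start: North
  L (left (90° counter-clockwise)) -> West
  R (right (90° clockwise)) -> North
  U (U-turn (180°)) -> South
  U (U-turn (180°)) -> North
  L (left (90° counter-clockwise)) -> West
  U (U-turn (180°)) -> East
  R (right (90° clockwise)) -> South
  R (right (90° clockwise)) -> West
  R (right (90° clockwise)) -> North
  L (left (90° counter-clockwise)) -> West
Final: West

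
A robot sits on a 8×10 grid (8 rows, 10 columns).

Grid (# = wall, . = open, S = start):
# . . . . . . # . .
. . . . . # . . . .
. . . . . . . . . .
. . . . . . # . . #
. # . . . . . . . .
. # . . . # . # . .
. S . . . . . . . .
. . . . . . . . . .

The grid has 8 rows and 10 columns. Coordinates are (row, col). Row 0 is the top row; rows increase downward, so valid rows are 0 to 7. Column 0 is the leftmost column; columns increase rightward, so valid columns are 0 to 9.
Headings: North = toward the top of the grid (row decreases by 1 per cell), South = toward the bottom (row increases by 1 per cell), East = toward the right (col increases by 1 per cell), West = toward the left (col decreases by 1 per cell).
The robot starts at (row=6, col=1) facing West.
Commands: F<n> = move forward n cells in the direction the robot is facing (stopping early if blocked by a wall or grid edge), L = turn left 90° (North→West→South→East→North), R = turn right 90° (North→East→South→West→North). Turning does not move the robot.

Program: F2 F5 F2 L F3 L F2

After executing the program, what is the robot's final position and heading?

Answer: Final position: (row=7, col=2), facing East

Derivation:
Start: (row=6, col=1), facing West
  F2: move forward 1/2 (blocked), now at (row=6, col=0)
  F5: move forward 0/5 (blocked), now at (row=6, col=0)
  F2: move forward 0/2 (blocked), now at (row=6, col=0)
  L: turn left, now facing South
  F3: move forward 1/3 (blocked), now at (row=7, col=0)
  L: turn left, now facing East
  F2: move forward 2, now at (row=7, col=2)
Final: (row=7, col=2), facing East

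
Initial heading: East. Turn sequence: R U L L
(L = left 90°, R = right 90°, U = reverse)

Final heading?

Answer: Final heading: South

Derivation:
Start: East
  R (right (90° clockwise)) -> South
  U (U-turn (180°)) -> North
  L (left (90° counter-clockwise)) -> West
  L (left (90° counter-clockwise)) -> South
Final: South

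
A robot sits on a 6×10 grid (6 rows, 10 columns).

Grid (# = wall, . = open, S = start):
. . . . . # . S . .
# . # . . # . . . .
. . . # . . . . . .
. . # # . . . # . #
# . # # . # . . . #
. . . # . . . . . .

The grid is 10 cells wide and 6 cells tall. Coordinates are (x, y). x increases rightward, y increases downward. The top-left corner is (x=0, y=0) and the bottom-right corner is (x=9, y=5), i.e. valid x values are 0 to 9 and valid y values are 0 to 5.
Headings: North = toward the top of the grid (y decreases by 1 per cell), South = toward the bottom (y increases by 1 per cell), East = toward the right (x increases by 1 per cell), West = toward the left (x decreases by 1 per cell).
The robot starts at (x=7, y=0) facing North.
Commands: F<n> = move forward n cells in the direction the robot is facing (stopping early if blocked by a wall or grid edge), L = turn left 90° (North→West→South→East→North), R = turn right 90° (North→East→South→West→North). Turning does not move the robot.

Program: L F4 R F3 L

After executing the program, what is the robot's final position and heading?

Answer: Final position: (x=6, y=0), facing West

Derivation:
Start: (x=7, y=0), facing North
  L: turn left, now facing West
  F4: move forward 1/4 (blocked), now at (x=6, y=0)
  R: turn right, now facing North
  F3: move forward 0/3 (blocked), now at (x=6, y=0)
  L: turn left, now facing West
Final: (x=6, y=0), facing West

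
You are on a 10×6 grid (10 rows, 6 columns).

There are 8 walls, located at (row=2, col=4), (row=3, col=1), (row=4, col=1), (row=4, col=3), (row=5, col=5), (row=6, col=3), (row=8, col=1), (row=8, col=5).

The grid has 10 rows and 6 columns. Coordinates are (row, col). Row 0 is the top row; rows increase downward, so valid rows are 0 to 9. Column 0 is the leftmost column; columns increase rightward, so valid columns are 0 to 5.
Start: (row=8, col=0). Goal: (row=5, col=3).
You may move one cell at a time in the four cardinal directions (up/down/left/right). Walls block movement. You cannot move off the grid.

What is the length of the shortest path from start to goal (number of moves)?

BFS from (row=8, col=0) until reaching (row=5, col=3):
  Distance 0: (row=8, col=0)
  Distance 1: (row=7, col=0), (row=9, col=0)
  Distance 2: (row=6, col=0), (row=7, col=1), (row=9, col=1)
  Distance 3: (row=5, col=0), (row=6, col=1), (row=7, col=2), (row=9, col=2)
  Distance 4: (row=4, col=0), (row=5, col=1), (row=6, col=2), (row=7, col=3), (row=8, col=2), (row=9, col=3)
  Distance 5: (row=3, col=0), (row=5, col=2), (row=7, col=4), (row=8, col=3), (row=9, col=4)
  Distance 6: (row=2, col=0), (row=4, col=2), (row=5, col=3), (row=6, col=4), (row=7, col=5), (row=8, col=4), (row=9, col=5)  <- goal reached here
One shortest path (6 moves): (row=8, col=0) -> (row=7, col=0) -> (row=7, col=1) -> (row=7, col=2) -> (row=6, col=2) -> (row=5, col=2) -> (row=5, col=3)

Answer: Shortest path length: 6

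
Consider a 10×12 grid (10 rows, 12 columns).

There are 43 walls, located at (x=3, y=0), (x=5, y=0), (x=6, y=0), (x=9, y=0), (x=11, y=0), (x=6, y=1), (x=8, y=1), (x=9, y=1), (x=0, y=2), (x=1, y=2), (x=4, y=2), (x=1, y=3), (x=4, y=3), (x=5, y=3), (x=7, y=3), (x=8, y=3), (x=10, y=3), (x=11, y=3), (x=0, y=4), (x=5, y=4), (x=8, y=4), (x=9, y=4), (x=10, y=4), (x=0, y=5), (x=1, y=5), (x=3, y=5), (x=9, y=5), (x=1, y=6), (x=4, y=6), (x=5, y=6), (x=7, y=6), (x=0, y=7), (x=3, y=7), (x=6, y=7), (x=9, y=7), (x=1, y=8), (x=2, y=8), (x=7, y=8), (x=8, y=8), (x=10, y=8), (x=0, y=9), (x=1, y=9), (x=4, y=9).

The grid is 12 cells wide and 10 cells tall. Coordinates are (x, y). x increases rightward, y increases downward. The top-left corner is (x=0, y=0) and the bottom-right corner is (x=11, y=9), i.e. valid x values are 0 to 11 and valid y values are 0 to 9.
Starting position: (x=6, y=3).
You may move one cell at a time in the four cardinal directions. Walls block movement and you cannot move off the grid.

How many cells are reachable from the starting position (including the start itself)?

BFS flood-fill from (x=6, y=3):
  Distance 0: (x=6, y=3)
  Distance 1: (x=6, y=2), (x=6, y=4)
  Distance 2: (x=5, y=2), (x=7, y=2), (x=7, y=4), (x=6, y=5)
  Distance 3: (x=5, y=1), (x=7, y=1), (x=8, y=2), (x=5, y=5), (x=7, y=5), (x=6, y=6)
  Distance 4: (x=7, y=0), (x=4, y=1), (x=9, y=2), (x=4, y=5), (x=8, y=5)
  Distance 5: (x=4, y=0), (x=8, y=0), (x=3, y=1), (x=10, y=2), (x=9, y=3), (x=4, y=4), (x=8, y=6)
  Distance 6: (x=2, y=1), (x=10, y=1), (x=3, y=2), (x=11, y=2), (x=3, y=4), (x=9, y=6), (x=8, y=7)
  Distance 7: (x=2, y=0), (x=10, y=0), (x=1, y=1), (x=11, y=1), (x=2, y=2), (x=3, y=3), (x=2, y=4), (x=10, y=6), (x=7, y=7)
  Distance 8: (x=1, y=0), (x=0, y=1), (x=2, y=3), (x=1, y=4), (x=2, y=5), (x=10, y=5), (x=11, y=6), (x=10, y=7)
  Distance 9: (x=0, y=0), (x=11, y=5), (x=2, y=6), (x=11, y=7)
  Distance 10: (x=11, y=4), (x=3, y=6), (x=2, y=7), (x=11, y=8)
  Distance 11: (x=1, y=7), (x=11, y=9)
  Distance 12: (x=10, y=9)
  Distance 13: (x=9, y=9)
  Distance 14: (x=9, y=8), (x=8, y=9)
  Distance 15: (x=7, y=9)
  Distance 16: (x=6, y=9)
  Distance 17: (x=6, y=8), (x=5, y=9)
  Distance 18: (x=5, y=8)
  Distance 19: (x=5, y=7), (x=4, y=8)
  Distance 20: (x=4, y=7), (x=3, y=8)
  Distance 21: (x=3, y=9)
  Distance 22: (x=2, y=9)
Total reachable: 74 (grid has 77 open cells total)

Answer: Reachable cells: 74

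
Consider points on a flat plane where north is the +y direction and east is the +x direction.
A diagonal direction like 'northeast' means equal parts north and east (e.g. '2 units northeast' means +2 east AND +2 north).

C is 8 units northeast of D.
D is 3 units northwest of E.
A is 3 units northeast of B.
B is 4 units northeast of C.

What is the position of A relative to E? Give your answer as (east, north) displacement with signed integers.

Answer: A is at (east=12, north=18) relative to E.

Derivation:
Place E at the origin (east=0, north=0).
  D is 3 units northwest of E: delta (east=-3, north=+3); D at (east=-3, north=3).
  C is 8 units northeast of D: delta (east=+8, north=+8); C at (east=5, north=11).
  B is 4 units northeast of C: delta (east=+4, north=+4); B at (east=9, north=15).
  A is 3 units northeast of B: delta (east=+3, north=+3); A at (east=12, north=18).
Therefore A relative to E: (east=12, north=18).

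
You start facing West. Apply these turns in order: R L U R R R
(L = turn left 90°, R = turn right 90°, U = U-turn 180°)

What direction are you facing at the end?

Start: West
  R (right (90° clockwise)) -> North
  L (left (90° counter-clockwise)) -> West
  U (U-turn (180°)) -> East
  R (right (90° clockwise)) -> South
  R (right (90° clockwise)) -> West
  R (right (90° clockwise)) -> North
Final: North

Answer: Final heading: North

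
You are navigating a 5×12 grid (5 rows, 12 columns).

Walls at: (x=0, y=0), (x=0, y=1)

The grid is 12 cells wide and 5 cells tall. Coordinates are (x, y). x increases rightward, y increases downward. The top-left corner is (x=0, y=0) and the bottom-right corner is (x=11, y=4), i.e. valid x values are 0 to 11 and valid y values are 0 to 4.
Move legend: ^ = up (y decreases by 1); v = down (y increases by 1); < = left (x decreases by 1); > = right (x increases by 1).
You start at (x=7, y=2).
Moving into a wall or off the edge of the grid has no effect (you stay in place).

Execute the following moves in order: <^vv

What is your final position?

Start: (x=7, y=2)
  < (left): (x=7, y=2) -> (x=6, y=2)
  ^ (up): (x=6, y=2) -> (x=6, y=1)
  v (down): (x=6, y=1) -> (x=6, y=2)
  v (down): (x=6, y=2) -> (x=6, y=3)
Final: (x=6, y=3)

Answer: Final position: (x=6, y=3)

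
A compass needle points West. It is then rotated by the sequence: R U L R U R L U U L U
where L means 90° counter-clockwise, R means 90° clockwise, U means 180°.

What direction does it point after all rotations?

Start: West
  R (right (90° clockwise)) -> North
  U (U-turn (180°)) -> South
  L (left (90° counter-clockwise)) -> East
  R (right (90° clockwise)) -> South
  U (U-turn (180°)) -> North
  R (right (90° clockwise)) -> East
  L (left (90° counter-clockwise)) -> North
  U (U-turn (180°)) -> South
  U (U-turn (180°)) -> North
  L (left (90° counter-clockwise)) -> West
  U (U-turn (180°)) -> East
Final: East

Answer: Final heading: East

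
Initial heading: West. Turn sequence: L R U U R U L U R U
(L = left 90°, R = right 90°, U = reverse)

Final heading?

Start: West
  L (left (90° counter-clockwise)) -> South
  R (right (90° clockwise)) -> West
  U (U-turn (180°)) -> East
  U (U-turn (180°)) -> West
  R (right (90° clockwise)) -> North
  U (U-turn (180°)) -> South
  L (left (90° counter-clockwise)) -> East
  U (U-turn (180°)) -> West
  R (right (90° clockwise)) -> North
  U (U-turn (180°)) -> South
Final: South

Answer: Final heading: South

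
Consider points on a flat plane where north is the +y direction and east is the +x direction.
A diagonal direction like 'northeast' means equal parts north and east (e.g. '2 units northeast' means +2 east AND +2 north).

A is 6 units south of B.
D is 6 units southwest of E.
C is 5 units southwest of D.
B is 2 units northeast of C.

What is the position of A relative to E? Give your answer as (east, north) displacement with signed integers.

Answer: A is at (east=-9, north=-15) relative to E.

Derivation:
Place E at the origin (east=0, north=0).
  D is 6 units southwest of E: delta (east=-6, north=-6); D at (east=-6, north=-6).
  C is 5 units southwest of D: delta (east=-5, north=-5); C at (east=-11, north=-11).
  B is 2 units northeast of C: delta (east=+2, north=+2); B at (east=-9, north=-9).
  A is 6 units south of B: delta (east=+0, north=-6); A at (east=-9, north=-15).
Therefore A relative to E: (east=-9, north=-15).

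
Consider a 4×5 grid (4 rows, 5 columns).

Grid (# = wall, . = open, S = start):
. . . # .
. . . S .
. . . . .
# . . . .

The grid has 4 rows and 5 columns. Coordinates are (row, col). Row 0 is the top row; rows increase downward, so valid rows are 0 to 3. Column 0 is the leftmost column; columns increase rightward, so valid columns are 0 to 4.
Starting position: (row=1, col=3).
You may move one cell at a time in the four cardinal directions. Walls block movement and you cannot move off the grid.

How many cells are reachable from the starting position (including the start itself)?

Answer: Reachable cells: 18

Derivation:
BFS flood-fill from (row=1, col=3):
  Distance 0: (row=1, col=3)
  Distance 1: (row=1, col=2), (row=1, col=4), (row=2, col=3)
  Distance 2: (row=0, col=2), (row=0, col=4), (row=1, col=1), (row=2, col=2), (row=2, col=4), (row=3, col=3)
  Distance 3: (row=0, col=1), (row=1, col=0), (row=2, col=1), (row=3, col=2), (row=3, col=4)
  Distance 4: (row=0, col=0), (row=2, col=0), (row=3, col=1)
Total reachable: 18 (grid has 18 open cells total)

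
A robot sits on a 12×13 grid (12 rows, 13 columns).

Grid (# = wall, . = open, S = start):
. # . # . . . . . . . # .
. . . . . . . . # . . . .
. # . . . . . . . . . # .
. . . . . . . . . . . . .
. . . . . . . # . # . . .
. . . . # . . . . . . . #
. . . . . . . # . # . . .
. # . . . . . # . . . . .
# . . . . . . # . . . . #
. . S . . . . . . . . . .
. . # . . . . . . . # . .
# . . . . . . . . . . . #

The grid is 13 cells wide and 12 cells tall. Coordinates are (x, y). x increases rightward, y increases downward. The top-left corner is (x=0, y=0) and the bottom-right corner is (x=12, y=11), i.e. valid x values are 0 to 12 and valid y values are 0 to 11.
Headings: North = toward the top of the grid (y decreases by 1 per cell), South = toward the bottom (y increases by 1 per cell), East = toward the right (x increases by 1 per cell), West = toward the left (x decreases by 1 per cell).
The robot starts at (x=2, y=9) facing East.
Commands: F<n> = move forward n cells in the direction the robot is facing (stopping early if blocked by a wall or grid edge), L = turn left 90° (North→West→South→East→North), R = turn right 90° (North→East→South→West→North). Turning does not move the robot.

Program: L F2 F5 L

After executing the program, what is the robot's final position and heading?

Answer: Final position: (x=2, y=2), facing West

Derivation:
Start: (x=2, y=9), facing East
  L: turn left, now facing North
  F2: move forward 2, now at (x=2, y=7)
  F5: move forward 5, now at (x=2, y=2)
  L: turn left, now facing West
Final: (x=2, y=2), facing West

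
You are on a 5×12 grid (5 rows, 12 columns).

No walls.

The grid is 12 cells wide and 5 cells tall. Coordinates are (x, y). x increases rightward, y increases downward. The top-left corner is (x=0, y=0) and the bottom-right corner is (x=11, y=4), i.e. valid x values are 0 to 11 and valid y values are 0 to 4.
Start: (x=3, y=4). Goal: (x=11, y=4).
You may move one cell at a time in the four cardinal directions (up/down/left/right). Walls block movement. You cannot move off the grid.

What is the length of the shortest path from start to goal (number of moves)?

Answer: Shortest path length: 8

Derivation:
BFS from (x=3, y=4) until reaching (x=11, y=4):
  Distance 0: (x=3, y=4)
  Distance 1: (x=3, y=3), (x=2, y=4), (x=4, y=4)
  Distance 2: (x=3, y=2), (x=2, y=3), (x=4, y=3), (x=1, y=4), (x=5, y=4)
  Distance 3: (x=3, y=1), (x=2, y=2), (x=4, y=2), (x=1, y=3), (x=5, y=3), (x=0, y=4), (x=6, y=4)
  Distance 4: (x=3, y=0), (x=2, y=1), (x=4, y=1), (x=1, y=2), (x=5, y=2), (x=0, y=3), (x=6, y=3), (x=7, y=4)
  Distance 5: (x=2, y=0), (x=4, y=0), (x=1, y=1), (x=5, y=1), (x=0, y=2), (x=6, y=2), (x=7, y=3), (x=8, y=4)
  Distance 6: (x=1, y=0), (x=5, y=0), (x=0, y=1), (x=6, y=1), (x=7, y=2), (x=8, y=3), (x=9, y=4)
  Distance 7: (x=0, y=0), (x=6, y=0), (x=7, y=1), (x=8, y=2), (x=9, y=3), (x=10, y=4)
  Distance 8: (x=7, y=0), (x=8, y=1), (x=9, y=2), (x=10, y=3), (x=11, y=4)  <- goal reached here
One shortest path (8 moves): (x=3, y=4) -> (x=4, y=4) -> (x=5, y=4) -> (x=6, y=4) -> (x=7, y=4) -> (x=8, y=4) -> (x=9, y=4) -> (x=10, y=4) -> (x=11, y=4)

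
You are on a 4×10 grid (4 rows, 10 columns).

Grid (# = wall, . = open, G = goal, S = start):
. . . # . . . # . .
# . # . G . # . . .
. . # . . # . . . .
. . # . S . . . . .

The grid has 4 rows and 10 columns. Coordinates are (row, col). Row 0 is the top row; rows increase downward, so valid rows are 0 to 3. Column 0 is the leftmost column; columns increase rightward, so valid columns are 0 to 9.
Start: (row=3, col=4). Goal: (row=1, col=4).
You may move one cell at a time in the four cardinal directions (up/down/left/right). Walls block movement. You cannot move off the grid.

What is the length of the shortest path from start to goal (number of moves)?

BFS from (row=3, col=4) until reaching (row=1, col=4):
  Distance 0: (row=3, col=4)
  Distance 1: (row=2, col=4), (row=3, col=3), (row=3, col=5)
  Distance 2: (row=1, col=4), (row=2, col=3), (row=3, col=6)  <- goal reached here
One shortest path (2 moves): (row=3, col=4) -> (row=2, col=4) -> (row=1, col=4)

Answer: Shortest path length: 2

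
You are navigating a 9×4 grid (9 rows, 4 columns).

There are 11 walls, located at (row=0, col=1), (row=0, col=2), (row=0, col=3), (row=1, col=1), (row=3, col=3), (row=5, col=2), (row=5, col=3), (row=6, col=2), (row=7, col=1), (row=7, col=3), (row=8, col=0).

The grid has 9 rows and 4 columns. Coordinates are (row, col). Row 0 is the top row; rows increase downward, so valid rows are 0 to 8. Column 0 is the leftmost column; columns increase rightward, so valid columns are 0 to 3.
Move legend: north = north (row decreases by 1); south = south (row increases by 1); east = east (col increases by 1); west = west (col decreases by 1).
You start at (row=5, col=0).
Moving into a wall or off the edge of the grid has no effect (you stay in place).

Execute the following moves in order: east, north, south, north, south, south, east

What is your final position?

Answer: Final position: (row=6, col=1)

Derivation:
Start: (row=5, col=0)
  east (east): (row=5, col=0) -> (row=5, col=1)
  north (north): (row=5, col=1) -> (row=4, col=1)
  south (south): (row=4, col=1) -> (row=5, col=1)
  north (north): (row=5, col=1) -> (row=4, col=1)
  south (south): (row=4, col=1) -> (row=5, col=1)
  south (south): (row=5, col=1) -> (row=6, col=1)
  east (east): blocked, stay at (row=6, col=1)
Final: (row=6, col=1)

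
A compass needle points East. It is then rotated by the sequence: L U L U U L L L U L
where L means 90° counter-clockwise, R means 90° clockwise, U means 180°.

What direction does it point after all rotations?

Answer: Final heading: West

Derivation:
Start: East
  L (left (90° counter-clockwise)) -> North
  U (U-turn (180°)) -> South
  L (left (90° counter-clockwise)) -> East
  U (U-turn (180°)) -> West
  U (U-turn (180°)) -> East
  L (left (90° counter-clockwise)) -> North
  L (left (90° counter-clockwise)) -> West
  L (left (90° counter-clockwise)) -> South
  U (U-turn (180°)) -> North
  L (left (90° counter-clockwise)) -> West
Final: West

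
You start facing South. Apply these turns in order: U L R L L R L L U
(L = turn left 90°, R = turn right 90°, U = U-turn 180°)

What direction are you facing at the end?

Answer: Final heading: West

Derivation:
Start: South
  U (U-turn (180°)) -> North
  L (left (90° counter-clockwise)) -> West
  R (right (90° clockwise)) -> North
  L (left (90° counter-clockwise)) -> West
  L (left (90° counter-clockwise)) -> South
  R (right (90° clockwise)) -> West
  L (left (90° counter-clockwise)) -> South
  L (left (90° counter-clockwise)) -> East
  U (U-turn (180°)) -> West
Final: West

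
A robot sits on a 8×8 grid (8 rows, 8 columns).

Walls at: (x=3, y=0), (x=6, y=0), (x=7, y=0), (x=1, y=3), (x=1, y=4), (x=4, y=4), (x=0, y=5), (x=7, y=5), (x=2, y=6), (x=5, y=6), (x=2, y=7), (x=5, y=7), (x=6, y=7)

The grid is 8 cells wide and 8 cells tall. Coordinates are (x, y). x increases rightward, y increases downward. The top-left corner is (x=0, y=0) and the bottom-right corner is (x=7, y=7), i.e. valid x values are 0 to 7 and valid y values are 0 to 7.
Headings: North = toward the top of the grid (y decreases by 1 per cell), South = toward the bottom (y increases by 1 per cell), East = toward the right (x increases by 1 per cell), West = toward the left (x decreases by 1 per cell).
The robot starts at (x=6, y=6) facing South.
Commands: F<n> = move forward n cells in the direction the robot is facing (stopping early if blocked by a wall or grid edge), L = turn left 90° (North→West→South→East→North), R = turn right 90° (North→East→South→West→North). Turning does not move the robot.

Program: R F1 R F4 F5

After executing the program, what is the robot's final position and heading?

Answer: Final position: (x=6, y=1), facing North

Derivation:
Start: (x=6, y=6), facing South
  R: turn right, now facing West
  F1: move forward 0/1 (blocked), now at (x=6, y=6)
  R: turn right, now facing North
  F4: move forward 4, now at (x=6, y=2)
  F5: move forward 1/5 (blocked), now at (x=6, y=1)
Final: (x=6, y=1), facing North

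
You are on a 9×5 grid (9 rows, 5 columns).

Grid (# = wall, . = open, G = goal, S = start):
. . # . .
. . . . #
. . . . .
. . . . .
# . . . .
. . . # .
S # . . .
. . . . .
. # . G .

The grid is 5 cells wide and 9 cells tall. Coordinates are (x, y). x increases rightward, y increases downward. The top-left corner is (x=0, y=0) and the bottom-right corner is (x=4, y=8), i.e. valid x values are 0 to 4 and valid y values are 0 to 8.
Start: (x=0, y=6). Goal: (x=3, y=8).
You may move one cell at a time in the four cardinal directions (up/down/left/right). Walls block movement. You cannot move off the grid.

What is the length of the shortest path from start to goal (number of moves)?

Answer: Shortest path length: 5

Derivation:
BFS from (x=0, y=6) until reaching (x=3, y=8):
  Distance 0: (x=0, y=6)
  Distance 1: (x=0, y=5), (x=0, y=7)
  Distance 2: (x=1, y=5), (x=1, y=7), (x=0, y=8)
  Distance 3: (x=1, y=4), (x=2, y=5), (x=2, y=7)
  Distance 4: (x=1, y=3), (x=2, y=4), (x=2, y=6), (x=3, y=7), (x=2, y=8)
  Distance 5: (x=1, y=2), (x=0, y=3), (x=2, y=3), (x=3, y=4), (x=3, y=6), (x=4, y=7), (x=3, y=8)  <- goal reached here
One shortest path (5 moves): (x=0, y=6) -> (x=0, y=7) -> (x=1, y=7) -> (x=2, y=7) -> (x=3, y=7) -> (x=3, y=8)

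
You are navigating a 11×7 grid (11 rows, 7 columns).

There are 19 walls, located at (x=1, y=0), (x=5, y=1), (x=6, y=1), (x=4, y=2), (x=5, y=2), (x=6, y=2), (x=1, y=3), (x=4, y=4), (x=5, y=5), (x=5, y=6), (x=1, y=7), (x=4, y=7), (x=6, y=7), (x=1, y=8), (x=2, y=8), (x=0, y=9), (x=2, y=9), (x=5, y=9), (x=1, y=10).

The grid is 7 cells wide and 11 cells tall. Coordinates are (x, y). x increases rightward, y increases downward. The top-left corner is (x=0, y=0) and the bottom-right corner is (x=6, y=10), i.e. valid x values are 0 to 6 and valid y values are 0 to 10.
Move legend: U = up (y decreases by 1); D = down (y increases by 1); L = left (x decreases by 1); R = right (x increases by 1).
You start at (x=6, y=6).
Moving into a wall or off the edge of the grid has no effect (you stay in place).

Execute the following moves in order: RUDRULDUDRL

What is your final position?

Start: (x=6, y=6)
  R (right): blocked, stay at (x=6, y=6)
  U (up): (x=6, y=6) -> (x=6, y=5)
  D (down): (x=6, y=5) -> (x=6, y=6)
  R (right): blocked, stay at (x=6, y=6)
  U (up): (x=6, y=6) -> (x=6, y=5)
  L (left): blocked, stay at (x=6, y=5)
  D (down): (x=6, y=5) -> (x=6, y=6)
  U (up): (x=6, y=6) -> (x=6, y=5)
  D (down): (x=6, y=5) -> (x=6, y=6)
  R (right): blocked, stay at (x=6, y=6)
  L (left): blocked, stay at (x=6, y=6)
Final: (x=6, y=6)

Answer: Final position: (x=6, y=6)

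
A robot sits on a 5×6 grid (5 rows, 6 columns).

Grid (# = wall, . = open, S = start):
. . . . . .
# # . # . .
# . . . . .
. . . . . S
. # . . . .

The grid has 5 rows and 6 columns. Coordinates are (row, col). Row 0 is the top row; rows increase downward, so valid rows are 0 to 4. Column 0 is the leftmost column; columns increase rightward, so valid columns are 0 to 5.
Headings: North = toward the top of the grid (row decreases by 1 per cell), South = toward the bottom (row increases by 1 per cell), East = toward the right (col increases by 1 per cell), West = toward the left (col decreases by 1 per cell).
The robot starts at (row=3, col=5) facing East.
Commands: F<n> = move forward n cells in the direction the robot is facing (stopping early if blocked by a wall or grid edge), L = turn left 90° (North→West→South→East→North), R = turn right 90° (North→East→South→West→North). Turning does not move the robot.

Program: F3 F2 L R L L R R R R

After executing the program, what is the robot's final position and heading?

Answer: Final position: (row=3, col=5), facing West

Derivation:
Start: (row=3, col=5), facing East
  F3: move forward 0/3 (blocked), now at (row=3, col=5)
  F2: move forward 0/2 (blocked), now at (row=3, col=5)
  L: turn left, now facing North
  R: turn right, now facing East
  L: turn left, now facing North
  L: turn left, now facing West
  R: turn right, now facing North
  R: turn right, now facing East
  R: turn right, now facing South
  R: turn right, now facing West
Final: (row=3, col=5), facing West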